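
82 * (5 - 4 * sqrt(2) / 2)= 410 - 164 * sqrt(2)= 178.07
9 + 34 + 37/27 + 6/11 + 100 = 43040/297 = 144.92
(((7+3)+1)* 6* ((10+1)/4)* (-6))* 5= -5445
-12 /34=-6 /17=-0.35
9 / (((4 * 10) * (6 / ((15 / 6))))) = 3 / 32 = 0.09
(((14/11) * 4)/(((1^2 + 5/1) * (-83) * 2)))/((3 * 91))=-0.00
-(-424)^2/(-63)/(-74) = -89888/2331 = -38.56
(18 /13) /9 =2 /13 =0.15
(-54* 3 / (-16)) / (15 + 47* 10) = 81 / 3880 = 0.02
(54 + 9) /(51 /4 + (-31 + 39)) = 252 /83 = 3.04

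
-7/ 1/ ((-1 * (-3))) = -7/ 3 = -2.33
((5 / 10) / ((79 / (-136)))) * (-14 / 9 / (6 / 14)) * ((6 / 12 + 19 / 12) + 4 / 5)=288218 / 31995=9.01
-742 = -742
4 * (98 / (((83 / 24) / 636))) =5983488 / 83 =72090.22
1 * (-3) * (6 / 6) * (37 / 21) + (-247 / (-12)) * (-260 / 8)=-113273 / 168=-674.24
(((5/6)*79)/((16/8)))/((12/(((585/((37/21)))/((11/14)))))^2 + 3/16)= 174.80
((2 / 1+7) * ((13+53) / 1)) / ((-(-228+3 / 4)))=264 / 101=2.61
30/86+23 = 1004/43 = 23.35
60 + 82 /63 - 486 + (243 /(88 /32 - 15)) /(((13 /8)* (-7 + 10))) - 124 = -3169016 /5733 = -552.77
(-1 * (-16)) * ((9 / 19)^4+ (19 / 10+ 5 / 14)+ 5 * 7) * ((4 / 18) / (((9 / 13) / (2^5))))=2265279331328 / 369460035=6131.32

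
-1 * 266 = -266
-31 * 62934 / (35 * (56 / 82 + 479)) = -79989114 / 688345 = -116.20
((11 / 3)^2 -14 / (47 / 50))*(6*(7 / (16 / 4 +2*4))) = -4291 / 846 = -5.07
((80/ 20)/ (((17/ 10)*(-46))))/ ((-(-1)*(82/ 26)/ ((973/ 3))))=-252980/ 48093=-5.26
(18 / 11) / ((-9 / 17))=-34 / 11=-3.09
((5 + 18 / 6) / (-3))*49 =-130.67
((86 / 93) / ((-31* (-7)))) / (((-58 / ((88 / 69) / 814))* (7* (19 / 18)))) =-344 / 22080079189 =-0.00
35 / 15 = 2.33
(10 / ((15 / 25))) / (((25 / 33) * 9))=22 / 9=2.44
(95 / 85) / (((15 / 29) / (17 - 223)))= -113506 / 255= -445.12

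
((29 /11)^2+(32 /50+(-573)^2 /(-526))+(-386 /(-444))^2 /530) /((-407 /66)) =2562724625515793 /25629693662100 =99.99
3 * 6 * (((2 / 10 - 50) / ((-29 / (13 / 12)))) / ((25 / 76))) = 369018 / 3625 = 101.80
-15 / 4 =-3.75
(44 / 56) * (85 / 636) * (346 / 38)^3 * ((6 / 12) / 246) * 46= 111346804085 / 15023843856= 7.41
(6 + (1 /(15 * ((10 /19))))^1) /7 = 919 /1050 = 0.88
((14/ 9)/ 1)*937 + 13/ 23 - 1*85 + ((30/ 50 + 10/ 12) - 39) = 2764597/ 2070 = 1335.55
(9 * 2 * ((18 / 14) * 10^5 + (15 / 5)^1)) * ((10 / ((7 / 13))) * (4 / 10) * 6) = 5054517936 / 49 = 103153427.27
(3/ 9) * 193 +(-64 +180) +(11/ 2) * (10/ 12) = 2219/ 12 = 184.92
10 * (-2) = -20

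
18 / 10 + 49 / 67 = 848 / 335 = 2.53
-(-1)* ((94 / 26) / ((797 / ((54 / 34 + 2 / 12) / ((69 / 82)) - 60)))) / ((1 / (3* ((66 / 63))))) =-16210018 / 19632501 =-0.83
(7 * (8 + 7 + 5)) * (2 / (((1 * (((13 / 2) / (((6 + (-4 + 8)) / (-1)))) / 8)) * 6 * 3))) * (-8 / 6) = 89600 / 351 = 255.27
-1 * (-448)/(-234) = -224/117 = -1.91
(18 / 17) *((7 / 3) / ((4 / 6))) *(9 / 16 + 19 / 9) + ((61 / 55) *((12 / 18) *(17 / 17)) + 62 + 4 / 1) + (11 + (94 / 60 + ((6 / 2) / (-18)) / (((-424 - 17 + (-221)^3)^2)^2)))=6794771484722305411369368986650127 / 76162487374117352887014606425760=89.21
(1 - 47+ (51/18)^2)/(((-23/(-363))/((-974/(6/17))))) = 1369404553/828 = 1653870.23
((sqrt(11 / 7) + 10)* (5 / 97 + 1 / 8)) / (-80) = -137 / 6208 - 137* sqrt(77) / 434560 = -0.02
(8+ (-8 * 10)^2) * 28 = 179424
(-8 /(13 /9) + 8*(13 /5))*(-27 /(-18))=22.89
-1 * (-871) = 871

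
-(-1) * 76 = 76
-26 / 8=-3.25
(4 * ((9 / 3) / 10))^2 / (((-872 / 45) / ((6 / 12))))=-81 / 2180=-0.04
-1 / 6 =-0.17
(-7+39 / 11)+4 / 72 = -673 / 198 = -3.40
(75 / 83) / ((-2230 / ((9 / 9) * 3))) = -45 / 37018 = -0.00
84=84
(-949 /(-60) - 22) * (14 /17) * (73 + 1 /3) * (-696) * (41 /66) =24702664 /153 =161455.32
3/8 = 0.38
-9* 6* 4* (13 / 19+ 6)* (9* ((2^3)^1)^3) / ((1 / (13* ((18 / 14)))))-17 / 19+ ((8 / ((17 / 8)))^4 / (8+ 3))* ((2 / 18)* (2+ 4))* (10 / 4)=-40762922600349463 / 366573669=-111199810.70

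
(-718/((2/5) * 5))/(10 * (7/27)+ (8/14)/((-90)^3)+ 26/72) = -915988500/7536373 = -121.54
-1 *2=-2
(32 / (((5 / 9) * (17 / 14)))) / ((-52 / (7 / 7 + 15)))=-16128 / 1105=-14.60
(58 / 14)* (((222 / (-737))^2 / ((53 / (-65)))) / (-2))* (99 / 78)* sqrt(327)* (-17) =-91113795* sqrt(327) / 18319609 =-89.94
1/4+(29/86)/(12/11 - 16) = 3207/14104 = 0.23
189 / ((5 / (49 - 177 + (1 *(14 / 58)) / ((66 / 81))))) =-3079755 / 638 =-4827.20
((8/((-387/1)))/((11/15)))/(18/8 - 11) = 32/9933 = 0.00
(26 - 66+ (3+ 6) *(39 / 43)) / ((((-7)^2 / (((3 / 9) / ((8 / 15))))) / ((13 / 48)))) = -88985 / 809088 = -0.11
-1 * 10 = -10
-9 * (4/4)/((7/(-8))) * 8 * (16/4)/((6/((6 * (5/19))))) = 11520/133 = 86.62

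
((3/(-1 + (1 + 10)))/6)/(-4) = -1/80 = -0.01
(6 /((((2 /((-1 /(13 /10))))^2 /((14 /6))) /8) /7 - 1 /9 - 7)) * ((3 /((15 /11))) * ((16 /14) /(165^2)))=-2688 /34245035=-0.00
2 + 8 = 10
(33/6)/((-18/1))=-0.31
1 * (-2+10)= 8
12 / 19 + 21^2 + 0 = 8391 / 19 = 441.63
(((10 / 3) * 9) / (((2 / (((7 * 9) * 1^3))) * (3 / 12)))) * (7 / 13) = 26460 / 13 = 2035.38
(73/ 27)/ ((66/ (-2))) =-0.08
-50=-50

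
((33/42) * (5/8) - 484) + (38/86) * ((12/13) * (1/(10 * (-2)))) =-151364019/313040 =-483.53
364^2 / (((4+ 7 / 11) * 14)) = 104104 / 51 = 2041.25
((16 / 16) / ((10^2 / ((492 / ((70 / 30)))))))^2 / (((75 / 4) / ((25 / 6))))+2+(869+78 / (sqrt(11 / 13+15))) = 39 * sqrt(2678) / 103+26704633 / 30625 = 891.58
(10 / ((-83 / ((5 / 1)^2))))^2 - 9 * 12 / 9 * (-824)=68180932 / 6889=9897.07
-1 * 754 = -754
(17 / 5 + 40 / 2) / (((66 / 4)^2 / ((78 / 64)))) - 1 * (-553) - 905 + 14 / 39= -66355987 / 188760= -351.54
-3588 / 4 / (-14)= 897 / 14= 64.07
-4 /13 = -0.31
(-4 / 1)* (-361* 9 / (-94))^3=-34296447249 / 207646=-165167.87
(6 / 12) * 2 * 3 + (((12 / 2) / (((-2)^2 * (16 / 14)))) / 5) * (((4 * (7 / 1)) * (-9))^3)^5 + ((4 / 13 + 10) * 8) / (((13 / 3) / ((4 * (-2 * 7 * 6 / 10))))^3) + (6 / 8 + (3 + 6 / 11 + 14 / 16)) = -86557262713074385314112518045786878972455229 / 314171000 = -275510033431075386697411700000000000.00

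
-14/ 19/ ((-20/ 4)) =14/ 95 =0.15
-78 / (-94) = 39 / 47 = 0.83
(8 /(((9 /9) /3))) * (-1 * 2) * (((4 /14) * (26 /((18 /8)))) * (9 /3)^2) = -9984 /7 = -1426.29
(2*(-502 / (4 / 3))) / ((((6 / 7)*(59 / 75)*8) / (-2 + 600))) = -39400725 / 472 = -83476.11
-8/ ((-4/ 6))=12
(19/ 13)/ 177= 19/ 2301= 0.01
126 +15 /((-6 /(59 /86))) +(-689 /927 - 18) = 16827979 /159444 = 105.54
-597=-597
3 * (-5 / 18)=-5 / 6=-0.83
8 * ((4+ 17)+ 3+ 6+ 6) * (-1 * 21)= -6048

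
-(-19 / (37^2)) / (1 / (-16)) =-304 / 1369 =-0.22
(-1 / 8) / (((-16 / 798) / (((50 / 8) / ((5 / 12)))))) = 5985 / 64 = 93.52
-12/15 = -4/5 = -0.80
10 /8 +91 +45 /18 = 379 /4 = 94.75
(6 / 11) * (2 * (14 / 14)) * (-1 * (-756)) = 9072 / 11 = 824.73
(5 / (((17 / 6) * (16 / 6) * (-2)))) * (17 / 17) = -45 / 136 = -0.33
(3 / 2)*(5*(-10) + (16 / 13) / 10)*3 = -14589 / 65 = -224.45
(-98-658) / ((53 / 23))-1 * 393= -38217 / 53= -721.08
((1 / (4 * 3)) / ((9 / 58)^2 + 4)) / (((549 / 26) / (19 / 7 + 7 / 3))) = 2317796 / 468204219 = 0.00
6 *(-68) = -408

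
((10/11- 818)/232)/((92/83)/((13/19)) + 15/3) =-808171/1519078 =-0.53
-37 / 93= -0.40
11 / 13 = 0.85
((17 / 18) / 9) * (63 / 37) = 119 / 666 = 0.18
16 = 16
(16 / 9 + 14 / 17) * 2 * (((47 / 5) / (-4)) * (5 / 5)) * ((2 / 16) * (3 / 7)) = -9353 / 14280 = -0.65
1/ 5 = 0.20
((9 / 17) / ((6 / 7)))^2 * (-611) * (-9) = 2097.80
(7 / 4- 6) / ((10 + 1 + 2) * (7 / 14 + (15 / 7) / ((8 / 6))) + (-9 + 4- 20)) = -119 / 67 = -1.78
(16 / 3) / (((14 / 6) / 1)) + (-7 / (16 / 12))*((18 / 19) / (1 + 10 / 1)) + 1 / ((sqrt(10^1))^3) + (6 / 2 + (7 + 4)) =15.87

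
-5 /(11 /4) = -1.82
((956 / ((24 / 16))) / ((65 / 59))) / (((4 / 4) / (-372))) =-13988192 / 65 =-215202.95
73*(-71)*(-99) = 513117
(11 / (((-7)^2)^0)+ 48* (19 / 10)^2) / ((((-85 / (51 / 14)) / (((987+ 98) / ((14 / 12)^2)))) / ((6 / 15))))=-15424236 / 6125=-2518.24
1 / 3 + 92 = 277 / 3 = 92.33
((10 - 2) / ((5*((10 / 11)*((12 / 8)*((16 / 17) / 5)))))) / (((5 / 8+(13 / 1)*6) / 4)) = 176 / 555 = 0.32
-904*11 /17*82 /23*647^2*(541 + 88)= -12629473716464 /23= -549107552889.74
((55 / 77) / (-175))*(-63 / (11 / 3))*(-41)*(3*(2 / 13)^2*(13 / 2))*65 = -6642 / 77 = -86.26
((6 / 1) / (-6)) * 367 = -367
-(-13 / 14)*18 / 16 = 117 / 112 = 1.04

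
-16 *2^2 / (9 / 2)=-128 / 9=-14.22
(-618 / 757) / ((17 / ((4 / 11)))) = -0.02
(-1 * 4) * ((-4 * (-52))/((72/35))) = -3640/9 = -404.44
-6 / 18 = -1 / 3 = -0.33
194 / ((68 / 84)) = 4074 / 17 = 239.65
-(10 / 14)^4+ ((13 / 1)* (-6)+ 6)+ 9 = -151888 / 2401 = -63.26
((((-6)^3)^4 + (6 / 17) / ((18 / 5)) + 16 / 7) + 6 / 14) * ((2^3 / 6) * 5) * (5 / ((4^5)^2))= 4856945593475 / 70189056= 69198.05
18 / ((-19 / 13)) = -234 / 19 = -12.32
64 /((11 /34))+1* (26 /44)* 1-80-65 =1175 /22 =53.41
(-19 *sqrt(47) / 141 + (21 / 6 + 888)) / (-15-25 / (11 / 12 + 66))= -1431749 / 24690 + 15257 *sqrt(47) / 1740645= -57.93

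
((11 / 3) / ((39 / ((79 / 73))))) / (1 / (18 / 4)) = 0.46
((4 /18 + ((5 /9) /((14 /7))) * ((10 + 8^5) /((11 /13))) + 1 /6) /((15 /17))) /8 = 36220999 /23760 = 1524.45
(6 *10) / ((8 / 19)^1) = 285 / 2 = 142.50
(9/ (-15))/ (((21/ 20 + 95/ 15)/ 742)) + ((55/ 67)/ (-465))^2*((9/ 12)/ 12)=-16593648634909/ 275194158768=-60.30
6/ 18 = 1/ 3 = 0.33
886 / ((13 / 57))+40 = 51022 / 13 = 3924.77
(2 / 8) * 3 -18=-69 / 4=-17.25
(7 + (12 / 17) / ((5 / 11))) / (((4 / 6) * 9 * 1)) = 727 / 510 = 1.43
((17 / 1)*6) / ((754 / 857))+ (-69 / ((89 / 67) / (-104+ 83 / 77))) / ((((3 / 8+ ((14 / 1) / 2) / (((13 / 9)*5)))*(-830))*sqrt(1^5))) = 5553083629369 / 49963872959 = 111.14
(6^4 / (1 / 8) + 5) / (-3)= -10373 / 3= -3457.67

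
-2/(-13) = 2/13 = 0.15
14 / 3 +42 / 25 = 6.35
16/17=0.94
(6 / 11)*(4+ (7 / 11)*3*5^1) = 894 / 121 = 7.39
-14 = -14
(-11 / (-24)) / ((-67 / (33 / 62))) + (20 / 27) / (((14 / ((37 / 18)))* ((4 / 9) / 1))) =1514111 / 6280848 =0.24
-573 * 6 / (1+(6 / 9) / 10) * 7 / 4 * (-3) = 541485 / 32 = 16921.41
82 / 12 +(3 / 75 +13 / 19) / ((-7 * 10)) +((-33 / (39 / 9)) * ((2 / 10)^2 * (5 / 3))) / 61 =539051899 / 79101750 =6.81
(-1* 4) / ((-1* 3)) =4 / 3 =1.33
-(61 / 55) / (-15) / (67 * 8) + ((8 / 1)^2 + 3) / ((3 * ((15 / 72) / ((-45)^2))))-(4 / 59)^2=334150846393141 / 1539298200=217080.00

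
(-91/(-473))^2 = 8281/223729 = 0.04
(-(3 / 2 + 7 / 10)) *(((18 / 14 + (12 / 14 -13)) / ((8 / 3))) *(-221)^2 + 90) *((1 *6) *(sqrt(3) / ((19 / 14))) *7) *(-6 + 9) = 3856790322 *sqrt(3) / 95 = 70317439.91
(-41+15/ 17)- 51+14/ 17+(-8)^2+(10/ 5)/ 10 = -2218/ 85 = -26.09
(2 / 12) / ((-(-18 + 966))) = -0.00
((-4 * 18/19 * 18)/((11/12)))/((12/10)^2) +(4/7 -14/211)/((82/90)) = -646999470/12656413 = -51.12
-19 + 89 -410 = -340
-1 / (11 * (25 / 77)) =-7 / 25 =-0.28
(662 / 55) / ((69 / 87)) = 19198 / 1265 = 15.18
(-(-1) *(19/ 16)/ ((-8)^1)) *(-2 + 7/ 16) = 475/ 2048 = 0.23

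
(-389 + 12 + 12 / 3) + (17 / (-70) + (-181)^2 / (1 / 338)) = 775099133 / 70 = 11072844.76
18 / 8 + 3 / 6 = 11 / 4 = 2.75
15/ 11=1.36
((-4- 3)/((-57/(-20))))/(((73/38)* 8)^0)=-140/57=-2.46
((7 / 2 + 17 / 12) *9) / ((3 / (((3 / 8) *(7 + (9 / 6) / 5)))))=12921 / 320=40.38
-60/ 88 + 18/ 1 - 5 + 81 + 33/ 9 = 6401/ 66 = 96.98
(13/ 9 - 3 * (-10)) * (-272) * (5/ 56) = -48110/ 63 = -763.65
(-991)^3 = -973242271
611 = 611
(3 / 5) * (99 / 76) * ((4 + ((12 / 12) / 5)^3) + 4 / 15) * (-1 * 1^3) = -158697 / 47500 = -3.34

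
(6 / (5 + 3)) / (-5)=-3 / 20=-0.15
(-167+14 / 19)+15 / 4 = -12351 / 76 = -162.51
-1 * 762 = -762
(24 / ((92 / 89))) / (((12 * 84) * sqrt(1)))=89 / 3864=0.02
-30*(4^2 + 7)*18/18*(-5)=3450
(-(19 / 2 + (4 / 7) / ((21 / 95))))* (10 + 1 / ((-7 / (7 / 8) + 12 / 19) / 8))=-184756 / 1715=-107.73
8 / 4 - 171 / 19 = -7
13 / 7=1.86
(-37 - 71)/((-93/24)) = 864/31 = 27.87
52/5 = 10.40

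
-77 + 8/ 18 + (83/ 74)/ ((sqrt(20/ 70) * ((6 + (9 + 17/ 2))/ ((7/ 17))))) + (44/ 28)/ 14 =-67423/ 882 + 581 * sqrt(14)/ 59126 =-76.41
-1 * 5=-5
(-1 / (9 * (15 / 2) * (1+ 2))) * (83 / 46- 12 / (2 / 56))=1.65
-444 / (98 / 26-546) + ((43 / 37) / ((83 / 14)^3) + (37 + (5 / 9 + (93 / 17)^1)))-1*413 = -8422812943926758 / 22816810873143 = -369.15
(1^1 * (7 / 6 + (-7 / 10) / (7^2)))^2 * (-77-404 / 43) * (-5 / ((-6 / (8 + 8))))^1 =-87026104 / 56889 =-1529.75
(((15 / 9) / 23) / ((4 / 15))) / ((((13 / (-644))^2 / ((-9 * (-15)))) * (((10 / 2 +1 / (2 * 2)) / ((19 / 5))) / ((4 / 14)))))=3146400 / 169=18617.75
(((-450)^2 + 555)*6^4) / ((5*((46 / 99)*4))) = 651319218 / 23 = 28318226.87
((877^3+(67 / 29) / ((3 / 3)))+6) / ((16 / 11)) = 107586919539 / 232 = 463736722.15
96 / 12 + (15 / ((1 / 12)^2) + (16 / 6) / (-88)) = 71543 / 33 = 2167.97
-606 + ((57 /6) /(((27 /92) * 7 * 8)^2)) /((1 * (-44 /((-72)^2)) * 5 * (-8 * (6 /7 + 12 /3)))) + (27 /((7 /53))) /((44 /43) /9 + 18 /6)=-61363971941 /113568840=-540.32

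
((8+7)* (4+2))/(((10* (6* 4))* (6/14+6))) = 7/120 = 0.06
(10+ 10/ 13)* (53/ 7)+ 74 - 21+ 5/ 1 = 1814/ 13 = 139.54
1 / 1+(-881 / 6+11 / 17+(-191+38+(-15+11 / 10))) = -79582 / 255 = -312.09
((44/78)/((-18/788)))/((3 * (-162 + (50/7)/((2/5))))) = 60676/1062477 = 0.06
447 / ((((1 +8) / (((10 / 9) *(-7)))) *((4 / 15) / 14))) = -182525 / 9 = -20280.56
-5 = -5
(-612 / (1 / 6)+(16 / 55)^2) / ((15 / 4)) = -44430176 / 45375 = -979.18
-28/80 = -7/20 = -0.35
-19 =-19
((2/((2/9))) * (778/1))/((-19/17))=-119034/19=-6264.95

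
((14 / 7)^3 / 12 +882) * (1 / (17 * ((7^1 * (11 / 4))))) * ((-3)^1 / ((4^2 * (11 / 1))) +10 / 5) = 231038 / 43197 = 5.35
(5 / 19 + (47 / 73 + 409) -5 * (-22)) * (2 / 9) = 1442222 / 12483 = 115.53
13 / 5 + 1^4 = 18 / 5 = 3.60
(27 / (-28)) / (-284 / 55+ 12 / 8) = 1485 / 5642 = 0.26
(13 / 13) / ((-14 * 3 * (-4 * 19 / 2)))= 1 / 1596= 0.00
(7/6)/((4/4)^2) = 1.17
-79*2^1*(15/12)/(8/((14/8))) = -2765/64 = -43.20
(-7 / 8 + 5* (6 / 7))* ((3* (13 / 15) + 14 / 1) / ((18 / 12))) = 15853 / 420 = 37.75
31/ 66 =0.47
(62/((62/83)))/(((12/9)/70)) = 8715/2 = 4357.50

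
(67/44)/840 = 67/36960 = 0.00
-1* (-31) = 31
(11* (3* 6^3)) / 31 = 7128 / 31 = 229.94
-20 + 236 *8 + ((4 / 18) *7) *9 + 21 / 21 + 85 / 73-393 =108855 / 73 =1491.16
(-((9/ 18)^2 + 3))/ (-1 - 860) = 13/ 3444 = 0.00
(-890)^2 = 792100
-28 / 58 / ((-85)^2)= -14 / 209525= -0.00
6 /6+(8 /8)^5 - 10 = -8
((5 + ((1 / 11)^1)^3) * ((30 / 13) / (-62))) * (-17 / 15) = 0.21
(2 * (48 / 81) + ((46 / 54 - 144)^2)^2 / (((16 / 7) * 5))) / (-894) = -312410802688571 / 7601732064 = -41097.32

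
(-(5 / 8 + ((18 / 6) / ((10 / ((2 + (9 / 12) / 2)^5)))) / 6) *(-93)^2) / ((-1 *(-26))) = -24958410651 / 17039360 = -1464.75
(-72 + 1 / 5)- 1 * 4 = -379 / 5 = -75.80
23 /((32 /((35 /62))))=805 /1984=0.41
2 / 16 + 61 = 489 / 8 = 61.12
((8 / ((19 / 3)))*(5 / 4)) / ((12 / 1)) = 5 / 38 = 0.13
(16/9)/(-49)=-0.04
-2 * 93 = -186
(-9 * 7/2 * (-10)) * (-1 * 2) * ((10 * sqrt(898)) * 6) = -37800 * sqrt(898) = -1132739.30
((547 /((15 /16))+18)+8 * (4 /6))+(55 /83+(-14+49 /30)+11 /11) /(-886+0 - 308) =1804079461 /2973060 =606.81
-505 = -505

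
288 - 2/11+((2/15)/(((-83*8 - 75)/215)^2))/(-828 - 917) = 1810282942364/6289675557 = 287.82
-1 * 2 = -2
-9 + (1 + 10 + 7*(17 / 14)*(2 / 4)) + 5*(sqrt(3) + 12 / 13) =5*sqrt(3) + 565 / 52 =19.53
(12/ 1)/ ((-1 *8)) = -3/ 2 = -1.50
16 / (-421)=-16 / 421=-0.04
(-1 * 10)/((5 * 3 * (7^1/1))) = -0.10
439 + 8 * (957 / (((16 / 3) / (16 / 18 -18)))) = -24124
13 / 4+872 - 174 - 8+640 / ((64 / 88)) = 6293 / 4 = 1573.25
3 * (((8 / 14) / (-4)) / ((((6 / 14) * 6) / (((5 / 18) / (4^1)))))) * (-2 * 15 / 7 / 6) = 25 / 3024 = 0.01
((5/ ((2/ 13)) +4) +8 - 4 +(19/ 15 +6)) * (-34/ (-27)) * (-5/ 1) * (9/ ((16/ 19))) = -462859/ 144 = -3214.30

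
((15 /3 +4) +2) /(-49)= -11 /49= -0.22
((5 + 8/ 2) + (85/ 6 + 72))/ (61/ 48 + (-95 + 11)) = -1.15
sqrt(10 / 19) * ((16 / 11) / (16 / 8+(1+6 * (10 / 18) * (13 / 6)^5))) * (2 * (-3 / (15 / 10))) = -746496 * sqrt(190) / 395314513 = -0.03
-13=-13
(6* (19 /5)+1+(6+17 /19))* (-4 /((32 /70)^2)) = -178605 /304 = -587.52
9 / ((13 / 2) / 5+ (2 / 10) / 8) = 360 / 53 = 6.79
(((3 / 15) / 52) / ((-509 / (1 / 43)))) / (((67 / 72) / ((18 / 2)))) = -162 / 95317885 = -0.00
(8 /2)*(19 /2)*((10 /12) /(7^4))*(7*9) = 0.83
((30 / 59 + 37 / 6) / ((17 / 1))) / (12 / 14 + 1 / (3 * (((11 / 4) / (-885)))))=-10703 / 2900676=-0.00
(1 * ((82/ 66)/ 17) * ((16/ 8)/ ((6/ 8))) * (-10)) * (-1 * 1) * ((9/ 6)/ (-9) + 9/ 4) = 20500/ 5049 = 4.06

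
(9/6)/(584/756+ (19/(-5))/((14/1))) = 2835/947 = 2.99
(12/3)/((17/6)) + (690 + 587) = 21733/17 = 1278.41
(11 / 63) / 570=11 / 35910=0.00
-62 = -62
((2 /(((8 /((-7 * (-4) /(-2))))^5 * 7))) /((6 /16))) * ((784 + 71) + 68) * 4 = -2216123 /48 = -46169.23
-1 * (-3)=3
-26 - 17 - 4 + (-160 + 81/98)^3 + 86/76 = -72118853618009/17882648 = -4032895.67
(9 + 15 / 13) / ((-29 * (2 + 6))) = -33 / 754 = -0.04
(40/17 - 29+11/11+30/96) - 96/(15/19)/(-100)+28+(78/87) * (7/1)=10.16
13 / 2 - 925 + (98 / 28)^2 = -3625 / 4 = -906.25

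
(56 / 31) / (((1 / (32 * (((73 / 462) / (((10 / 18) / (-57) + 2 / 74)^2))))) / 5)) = 87667734510 / 573221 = 152938.80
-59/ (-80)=59/ 80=0.74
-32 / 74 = -16 / 37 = -0.43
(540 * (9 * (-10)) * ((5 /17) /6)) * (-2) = 81000 /17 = 4764.71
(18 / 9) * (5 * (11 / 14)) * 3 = 23.57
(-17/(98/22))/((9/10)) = -1870/441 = -4.24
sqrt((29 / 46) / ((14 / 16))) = 2 * sqrt(4669) / 161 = 0.85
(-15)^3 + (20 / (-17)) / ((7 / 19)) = -402005 / 119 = -3378.19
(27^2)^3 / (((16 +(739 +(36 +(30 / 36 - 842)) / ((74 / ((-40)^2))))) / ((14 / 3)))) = -28669116186 / 264085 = -108560.18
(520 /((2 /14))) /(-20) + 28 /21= -542 /3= -180.67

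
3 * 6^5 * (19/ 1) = 443232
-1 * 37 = -37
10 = 10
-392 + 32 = -360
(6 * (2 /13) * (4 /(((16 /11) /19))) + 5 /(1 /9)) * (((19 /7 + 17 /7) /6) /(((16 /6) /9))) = 269.70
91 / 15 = 6.07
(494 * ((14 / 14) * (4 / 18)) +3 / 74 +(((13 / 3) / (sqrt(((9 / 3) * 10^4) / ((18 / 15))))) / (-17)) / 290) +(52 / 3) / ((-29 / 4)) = 2074855 / 19314-13 * sqrt(10) / 7395000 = 107.43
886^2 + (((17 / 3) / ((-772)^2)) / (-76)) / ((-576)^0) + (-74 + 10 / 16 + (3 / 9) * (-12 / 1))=784918.62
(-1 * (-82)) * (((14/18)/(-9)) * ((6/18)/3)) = -574/729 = -0.79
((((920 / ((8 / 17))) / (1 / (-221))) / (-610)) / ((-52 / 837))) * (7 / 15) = -12981591 / 2440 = -5320.32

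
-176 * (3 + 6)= -1584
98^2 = 9604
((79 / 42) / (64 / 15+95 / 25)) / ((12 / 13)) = 5135 / 20328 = 0.25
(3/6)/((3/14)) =7/3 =2.33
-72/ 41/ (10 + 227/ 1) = -24/ 3239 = -0.01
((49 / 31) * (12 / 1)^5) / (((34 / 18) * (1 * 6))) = 18289152 / 527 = 34704.27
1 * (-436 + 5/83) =-36183/83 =-435.94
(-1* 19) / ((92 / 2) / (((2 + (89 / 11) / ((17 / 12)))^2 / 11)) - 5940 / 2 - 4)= 19753958 / 3083167111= 0.01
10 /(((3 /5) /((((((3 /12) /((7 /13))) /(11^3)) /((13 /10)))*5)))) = 0.02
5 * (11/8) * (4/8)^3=55/64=0.86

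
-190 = -190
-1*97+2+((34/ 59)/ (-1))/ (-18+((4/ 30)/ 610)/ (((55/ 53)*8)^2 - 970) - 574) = -38423632816132945/ 404463437193731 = -95.00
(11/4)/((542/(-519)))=-2.63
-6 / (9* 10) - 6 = -91 / 15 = -6.07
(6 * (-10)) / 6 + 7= -3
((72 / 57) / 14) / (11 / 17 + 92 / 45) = 9180 / 273847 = 0.03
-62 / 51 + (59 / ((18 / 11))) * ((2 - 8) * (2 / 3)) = -22252 / 153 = -145.44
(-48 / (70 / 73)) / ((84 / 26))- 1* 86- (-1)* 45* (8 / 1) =63334 / 245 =258.51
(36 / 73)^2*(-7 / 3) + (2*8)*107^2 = 976184512 / 5329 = 183183.43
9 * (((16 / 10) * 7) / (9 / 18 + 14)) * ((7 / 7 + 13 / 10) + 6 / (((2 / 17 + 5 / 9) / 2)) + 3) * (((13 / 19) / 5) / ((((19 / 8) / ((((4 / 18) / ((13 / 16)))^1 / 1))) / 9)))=22.80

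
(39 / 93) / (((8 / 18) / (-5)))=-585 / 124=-4.72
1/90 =0.01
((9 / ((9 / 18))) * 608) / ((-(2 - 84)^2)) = -2736 / 1681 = -1.63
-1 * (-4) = 4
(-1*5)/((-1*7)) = 5/7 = 0.71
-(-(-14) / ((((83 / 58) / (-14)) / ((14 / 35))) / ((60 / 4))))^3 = 317326210854912 / 571787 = 554972762.33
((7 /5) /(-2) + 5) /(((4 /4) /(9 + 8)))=731 /10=73.10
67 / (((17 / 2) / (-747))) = -100098 / 17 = -5888.12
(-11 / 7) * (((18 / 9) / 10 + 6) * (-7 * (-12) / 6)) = -682 / 5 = -136.40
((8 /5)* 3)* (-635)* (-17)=51816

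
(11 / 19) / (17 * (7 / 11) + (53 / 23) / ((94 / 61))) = 261602 / 5563979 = 0.05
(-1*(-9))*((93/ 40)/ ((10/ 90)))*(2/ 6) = 62.78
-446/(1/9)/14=-2007/7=-286.71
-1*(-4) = 4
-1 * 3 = -3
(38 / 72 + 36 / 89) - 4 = -9829 / 3204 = -3.07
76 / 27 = 2.81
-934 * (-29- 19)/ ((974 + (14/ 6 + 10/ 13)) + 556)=1748448/ 59791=29.24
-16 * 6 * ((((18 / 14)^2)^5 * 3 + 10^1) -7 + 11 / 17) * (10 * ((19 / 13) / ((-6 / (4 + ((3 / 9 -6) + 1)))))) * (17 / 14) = -593831988462560 / 77115742977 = -7700.53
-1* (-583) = 583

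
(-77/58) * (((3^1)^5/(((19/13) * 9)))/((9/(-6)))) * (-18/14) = -11583/551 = -21.02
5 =5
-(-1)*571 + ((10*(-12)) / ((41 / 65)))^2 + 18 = 61830109 / 1681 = 36781.74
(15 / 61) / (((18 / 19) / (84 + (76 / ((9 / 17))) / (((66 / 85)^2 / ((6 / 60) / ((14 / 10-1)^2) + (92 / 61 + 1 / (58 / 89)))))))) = 12614149024085 / 50765573232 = 248.48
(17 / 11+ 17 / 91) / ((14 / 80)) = 9.90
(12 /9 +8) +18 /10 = 167 /15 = 11.13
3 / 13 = 0.23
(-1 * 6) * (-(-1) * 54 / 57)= -5.68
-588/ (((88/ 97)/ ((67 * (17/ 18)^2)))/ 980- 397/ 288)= 77925622078080/ 182682140051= 426.56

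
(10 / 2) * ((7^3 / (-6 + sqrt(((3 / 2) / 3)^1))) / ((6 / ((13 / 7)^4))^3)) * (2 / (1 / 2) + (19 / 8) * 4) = -349471276837215 / 11460424388 - 116490425612405 * sqrt(2) / 45841697552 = -34087.47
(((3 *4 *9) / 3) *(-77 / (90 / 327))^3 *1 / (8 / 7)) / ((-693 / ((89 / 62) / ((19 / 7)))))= 33484747689701 / 63612000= 526390.42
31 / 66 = 0.47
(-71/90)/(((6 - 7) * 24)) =71/2160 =0.03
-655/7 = -93.57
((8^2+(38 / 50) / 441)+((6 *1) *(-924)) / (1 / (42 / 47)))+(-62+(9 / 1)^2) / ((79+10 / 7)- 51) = -521932014767 / 106744050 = -4889.57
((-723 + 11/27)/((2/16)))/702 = -78040/9477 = -8.23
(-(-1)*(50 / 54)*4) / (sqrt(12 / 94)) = 50*sqrt(282) / 81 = 10.37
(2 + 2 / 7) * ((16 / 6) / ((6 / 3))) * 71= 4544 / 21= 216.38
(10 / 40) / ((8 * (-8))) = -1 / 256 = -0.00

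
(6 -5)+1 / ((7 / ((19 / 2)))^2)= 557 / 196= 2.84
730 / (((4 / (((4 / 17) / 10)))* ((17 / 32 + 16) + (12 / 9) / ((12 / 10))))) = 21024 / 86377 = 0.24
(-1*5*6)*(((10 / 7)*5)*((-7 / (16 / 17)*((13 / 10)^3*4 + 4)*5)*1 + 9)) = 5598645 / 56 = 99975.80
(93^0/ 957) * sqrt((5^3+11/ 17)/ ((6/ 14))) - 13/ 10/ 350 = -13/ 3500+2 * sqrt(21182)/ 16269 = 0.01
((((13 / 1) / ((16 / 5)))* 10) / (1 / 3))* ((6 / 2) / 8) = 2925 / 64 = 45.70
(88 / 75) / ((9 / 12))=352 / 225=1.56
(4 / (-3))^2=16 / 9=1.78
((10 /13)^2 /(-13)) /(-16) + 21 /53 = 185873 /465764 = 0.40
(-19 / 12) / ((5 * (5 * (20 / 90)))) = -57 / 200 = -0.28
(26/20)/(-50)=-13/500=-0.03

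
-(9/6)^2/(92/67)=-603/368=-1.64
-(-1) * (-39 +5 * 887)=4396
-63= -63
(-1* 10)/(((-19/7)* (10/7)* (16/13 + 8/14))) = 4459/3116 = 1.43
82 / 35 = 2.34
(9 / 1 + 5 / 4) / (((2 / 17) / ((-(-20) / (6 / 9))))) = 10455 / 4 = 2613.75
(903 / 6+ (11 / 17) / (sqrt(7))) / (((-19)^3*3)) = -301 / 41154 - 11*sqrt(7) / 2448663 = -0.01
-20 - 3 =-23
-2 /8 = -1 /4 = -0.25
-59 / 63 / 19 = -59 / 1197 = -0.05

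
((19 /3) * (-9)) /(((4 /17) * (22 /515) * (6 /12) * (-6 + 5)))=499035 /44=11341.70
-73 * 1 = -73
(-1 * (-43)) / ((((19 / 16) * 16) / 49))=110.89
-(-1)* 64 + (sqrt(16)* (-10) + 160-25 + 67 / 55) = 8812 / 55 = 160.22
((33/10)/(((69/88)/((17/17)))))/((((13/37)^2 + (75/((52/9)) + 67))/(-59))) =-2032844528/655782785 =-3.10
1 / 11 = 0.09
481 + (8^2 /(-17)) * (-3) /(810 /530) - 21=214532 /459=467.39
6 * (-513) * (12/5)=-36936/5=-7387.20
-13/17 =-0.76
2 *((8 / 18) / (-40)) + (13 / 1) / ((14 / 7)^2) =581 / 180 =3.23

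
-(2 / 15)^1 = -2 / 15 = -0.13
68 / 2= 34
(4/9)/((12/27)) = 1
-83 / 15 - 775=-11708 / 15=-780.53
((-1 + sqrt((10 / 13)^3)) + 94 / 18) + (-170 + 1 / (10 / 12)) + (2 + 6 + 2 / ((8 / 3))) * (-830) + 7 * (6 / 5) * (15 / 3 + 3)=-662389 / 90 + 10 * sqrt(130) / 169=-7359.20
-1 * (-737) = 737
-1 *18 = -18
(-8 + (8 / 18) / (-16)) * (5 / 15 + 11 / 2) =-10115 / 216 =-46.83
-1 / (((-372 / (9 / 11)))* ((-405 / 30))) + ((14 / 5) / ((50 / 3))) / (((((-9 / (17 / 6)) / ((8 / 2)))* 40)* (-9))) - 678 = -46817565671 / 69052500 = -678.00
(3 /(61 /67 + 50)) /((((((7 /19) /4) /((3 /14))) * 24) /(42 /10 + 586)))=3756623 /1114260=3.37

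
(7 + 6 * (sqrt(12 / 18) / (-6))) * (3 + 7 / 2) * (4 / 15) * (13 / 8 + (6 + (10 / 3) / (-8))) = 15743 / 180 - 2249 * sqrt(6) / 540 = 77.26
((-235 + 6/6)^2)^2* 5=14991097680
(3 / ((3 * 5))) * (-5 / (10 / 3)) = -3 / 10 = -0.30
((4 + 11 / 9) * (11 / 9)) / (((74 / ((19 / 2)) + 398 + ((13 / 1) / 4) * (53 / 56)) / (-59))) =-129820768 / 140950611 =-0.92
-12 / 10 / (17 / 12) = -0.85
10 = 10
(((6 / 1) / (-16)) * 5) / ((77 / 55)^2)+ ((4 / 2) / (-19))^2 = -133807 / 141512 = -0.95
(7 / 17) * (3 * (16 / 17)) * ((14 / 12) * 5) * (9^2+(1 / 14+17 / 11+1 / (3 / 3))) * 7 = 12619460 / 3179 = 3969.63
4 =4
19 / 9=2.11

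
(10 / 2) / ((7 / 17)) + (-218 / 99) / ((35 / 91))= 22237 / 3465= 6.42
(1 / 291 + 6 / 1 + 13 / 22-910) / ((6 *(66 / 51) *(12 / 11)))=-98321251 / 921888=-106.65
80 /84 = 20 /21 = 0.95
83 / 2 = 41.50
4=4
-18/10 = -9/5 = -1.80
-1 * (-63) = 63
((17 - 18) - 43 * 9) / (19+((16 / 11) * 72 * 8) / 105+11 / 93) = -6946170 / 485113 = -14.32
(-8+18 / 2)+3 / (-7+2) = 2 / 5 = 0.40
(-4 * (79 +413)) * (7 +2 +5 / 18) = -54776 / 3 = -18258.67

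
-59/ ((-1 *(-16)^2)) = 59/ 256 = 0.23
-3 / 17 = -0.18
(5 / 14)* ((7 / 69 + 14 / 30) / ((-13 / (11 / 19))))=-154 / 17043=-0.01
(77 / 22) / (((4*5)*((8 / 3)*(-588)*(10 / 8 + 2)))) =-1 / 29120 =-0.00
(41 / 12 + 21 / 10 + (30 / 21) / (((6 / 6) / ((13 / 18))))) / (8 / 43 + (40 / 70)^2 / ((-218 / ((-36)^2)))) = -270707059 / 72557280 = -3.73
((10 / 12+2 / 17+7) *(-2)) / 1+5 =-556 / 51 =-10.90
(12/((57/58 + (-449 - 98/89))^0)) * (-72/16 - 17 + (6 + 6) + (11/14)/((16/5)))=-6219/56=-111.05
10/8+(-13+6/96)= -187/16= -11.69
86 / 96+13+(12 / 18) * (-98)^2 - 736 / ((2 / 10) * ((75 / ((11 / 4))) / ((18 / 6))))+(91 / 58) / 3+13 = 41935987 / 6960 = 6025.29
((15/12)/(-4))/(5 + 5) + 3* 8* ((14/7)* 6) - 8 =8959/32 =279.97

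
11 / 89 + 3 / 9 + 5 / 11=2677 / 2937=0.91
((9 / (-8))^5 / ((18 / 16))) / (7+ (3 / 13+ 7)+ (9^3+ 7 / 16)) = -3159 / 1466624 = -0.00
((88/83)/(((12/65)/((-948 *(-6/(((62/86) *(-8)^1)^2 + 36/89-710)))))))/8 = -507012441/83979317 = -6.04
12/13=0.92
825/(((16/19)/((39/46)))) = 611325/736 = 830.60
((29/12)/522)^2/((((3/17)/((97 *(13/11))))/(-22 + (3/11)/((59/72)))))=-150723547/499615776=-0.30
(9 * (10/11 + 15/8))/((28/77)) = 68.91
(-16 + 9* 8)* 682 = 38192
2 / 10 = 1 / 5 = 0.20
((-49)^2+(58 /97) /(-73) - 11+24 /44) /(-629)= -186201338 /48993439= -3.80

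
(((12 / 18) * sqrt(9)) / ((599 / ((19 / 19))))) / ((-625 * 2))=-1 / 374375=-0.00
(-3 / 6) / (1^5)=-1 / 2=-0.50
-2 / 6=-1 / 3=-0.33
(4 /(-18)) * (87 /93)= -58 /279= -0.21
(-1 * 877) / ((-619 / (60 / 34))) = 26310 / 10523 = 2.50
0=0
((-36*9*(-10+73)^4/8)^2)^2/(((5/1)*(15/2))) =883624221519244827414348056136762987/200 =4418121107596224137071740000000000.00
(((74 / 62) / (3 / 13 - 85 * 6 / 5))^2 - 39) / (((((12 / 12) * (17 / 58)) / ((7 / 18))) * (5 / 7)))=-380482025534 / 5252165793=-72.44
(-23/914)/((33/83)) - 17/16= -271649/241296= -1.13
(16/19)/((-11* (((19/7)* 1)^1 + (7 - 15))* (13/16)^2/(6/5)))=172032/6534385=0.03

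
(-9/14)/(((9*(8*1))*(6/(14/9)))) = -1/432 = -0.00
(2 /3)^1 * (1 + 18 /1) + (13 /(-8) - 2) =217 /24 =9.04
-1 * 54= -54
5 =5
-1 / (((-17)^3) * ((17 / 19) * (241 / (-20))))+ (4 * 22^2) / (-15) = -38968899796 / 301928415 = -129.07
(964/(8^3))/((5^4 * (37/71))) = 0.01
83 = 83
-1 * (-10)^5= 100000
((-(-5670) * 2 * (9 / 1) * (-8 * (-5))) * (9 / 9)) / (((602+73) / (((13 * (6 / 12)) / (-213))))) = -13104 / 71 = -184.56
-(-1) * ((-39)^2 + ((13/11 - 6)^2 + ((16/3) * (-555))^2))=1060340450/121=8763144.21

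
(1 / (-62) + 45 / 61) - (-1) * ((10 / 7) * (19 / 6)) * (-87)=-10400307 / 26474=-392.85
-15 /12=-1.25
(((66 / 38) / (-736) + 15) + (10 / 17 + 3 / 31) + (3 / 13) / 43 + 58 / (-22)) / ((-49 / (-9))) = 5322976429437 / 2220458207968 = 2.40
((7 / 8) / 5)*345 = 483 / 8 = 60.38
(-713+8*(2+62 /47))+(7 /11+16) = -346292 /517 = -669.81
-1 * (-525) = 525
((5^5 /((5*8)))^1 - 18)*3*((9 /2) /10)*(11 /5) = 142857 /800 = 178.57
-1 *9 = -9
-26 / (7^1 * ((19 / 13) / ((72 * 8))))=-194688 / 133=-1463.82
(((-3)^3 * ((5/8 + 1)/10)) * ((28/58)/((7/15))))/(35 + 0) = -1053/8120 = -0.13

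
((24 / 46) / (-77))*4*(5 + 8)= -624 / 1771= -0.35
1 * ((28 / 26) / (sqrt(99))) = 14 * sqrt(11) / 429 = 0.11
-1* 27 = -27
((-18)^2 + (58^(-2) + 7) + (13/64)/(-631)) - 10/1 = 10902104187/33962944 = 321.00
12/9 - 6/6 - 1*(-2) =7/3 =2.33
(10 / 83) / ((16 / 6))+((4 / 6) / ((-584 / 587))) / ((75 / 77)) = -1752571 / 2726550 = -0.64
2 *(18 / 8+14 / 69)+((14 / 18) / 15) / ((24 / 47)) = 373147 / 74520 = 5.01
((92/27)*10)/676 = 230/4563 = 0.05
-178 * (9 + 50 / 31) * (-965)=1822978.39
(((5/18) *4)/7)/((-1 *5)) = -2/63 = -0.03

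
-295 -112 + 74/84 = -406.12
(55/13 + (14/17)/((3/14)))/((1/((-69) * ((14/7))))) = -1114.20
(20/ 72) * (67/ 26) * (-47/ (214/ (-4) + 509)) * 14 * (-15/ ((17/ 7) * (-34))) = -3857525/ 20535762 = -0.19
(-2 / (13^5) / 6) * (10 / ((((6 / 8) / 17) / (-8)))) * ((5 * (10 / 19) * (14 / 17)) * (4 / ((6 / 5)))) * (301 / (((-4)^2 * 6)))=21070000 / 571419927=0.04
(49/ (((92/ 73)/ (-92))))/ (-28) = 511/ 4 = 127.75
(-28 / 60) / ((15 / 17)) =-119 / 225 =-0.53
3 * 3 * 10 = 90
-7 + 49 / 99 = -644 / 99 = -6.51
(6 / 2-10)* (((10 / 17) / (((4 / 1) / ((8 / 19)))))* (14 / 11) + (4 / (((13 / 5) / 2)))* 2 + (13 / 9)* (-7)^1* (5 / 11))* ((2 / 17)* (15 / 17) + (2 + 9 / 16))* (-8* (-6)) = -58718403625 / 40045863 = -1466.28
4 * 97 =388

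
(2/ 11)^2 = 0.03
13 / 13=1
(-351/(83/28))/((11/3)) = -29484/913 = -32.29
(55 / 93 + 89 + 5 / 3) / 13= 2829 / 403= 7.02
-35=-35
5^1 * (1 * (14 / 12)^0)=5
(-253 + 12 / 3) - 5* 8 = -289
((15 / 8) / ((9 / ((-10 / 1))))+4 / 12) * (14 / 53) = -49 / 106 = -0.46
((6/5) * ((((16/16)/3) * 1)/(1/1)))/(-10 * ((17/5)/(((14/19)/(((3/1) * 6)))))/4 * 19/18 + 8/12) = -168/91775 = -0.00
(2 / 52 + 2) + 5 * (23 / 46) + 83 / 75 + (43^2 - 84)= 1726379 / 975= 1770.65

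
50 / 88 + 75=3325 / 44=75.57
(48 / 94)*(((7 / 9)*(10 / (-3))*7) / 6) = -1960 / 1269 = -1.54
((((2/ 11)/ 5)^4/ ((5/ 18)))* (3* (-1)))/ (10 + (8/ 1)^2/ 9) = -3888/ 3522990625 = -0.00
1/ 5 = 0.20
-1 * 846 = -846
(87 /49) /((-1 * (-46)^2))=-87 /103684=-0.00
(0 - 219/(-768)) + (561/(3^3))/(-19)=-35389/43776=-0.81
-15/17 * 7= -105/17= -6.18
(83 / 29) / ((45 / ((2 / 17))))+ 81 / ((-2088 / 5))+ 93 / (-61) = -18524557 / 10826280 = -1.71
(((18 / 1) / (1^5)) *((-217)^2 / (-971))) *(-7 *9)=53398926 / 971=54993.74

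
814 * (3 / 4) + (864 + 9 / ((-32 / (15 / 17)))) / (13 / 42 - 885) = 6160275291 / 10106704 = 609.52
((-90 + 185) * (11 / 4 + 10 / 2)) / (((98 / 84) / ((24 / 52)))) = 26505 / 91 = 291.26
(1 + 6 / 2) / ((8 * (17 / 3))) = 3 / 34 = 0.09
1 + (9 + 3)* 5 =61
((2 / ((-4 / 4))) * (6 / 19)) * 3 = -36 / 19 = -1.89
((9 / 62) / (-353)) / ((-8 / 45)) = 405 / 175088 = 0.00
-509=-509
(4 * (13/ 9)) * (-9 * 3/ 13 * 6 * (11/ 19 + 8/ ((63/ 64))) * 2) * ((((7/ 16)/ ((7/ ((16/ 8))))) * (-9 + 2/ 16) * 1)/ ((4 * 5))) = 739891/ 10640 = 69.54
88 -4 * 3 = 76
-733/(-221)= 733/221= 3.32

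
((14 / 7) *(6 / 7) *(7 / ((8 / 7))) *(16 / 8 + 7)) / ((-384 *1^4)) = -63 / 256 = -0.25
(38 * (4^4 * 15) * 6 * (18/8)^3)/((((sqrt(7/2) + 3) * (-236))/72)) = -1077053760/649 + 179508960 * sqrt(14)/649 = -624642.12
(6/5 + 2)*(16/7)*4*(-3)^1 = -3072/35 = -87.77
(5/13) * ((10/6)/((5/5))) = 25/39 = 0.64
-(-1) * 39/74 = 39/74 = 0.53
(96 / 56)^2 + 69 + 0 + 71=7004 / 49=142.94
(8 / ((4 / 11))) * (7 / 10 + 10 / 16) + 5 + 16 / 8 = 723 / 20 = 36.15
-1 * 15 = -15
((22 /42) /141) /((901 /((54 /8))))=33 /1185716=0.00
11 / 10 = 1.10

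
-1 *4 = -4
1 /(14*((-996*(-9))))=1 /125496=0.00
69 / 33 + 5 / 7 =216 / 77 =2.81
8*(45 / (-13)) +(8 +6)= -178 / 13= -13.69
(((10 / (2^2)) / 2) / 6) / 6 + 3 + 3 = 869 / 144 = 6.03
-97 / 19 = -5.11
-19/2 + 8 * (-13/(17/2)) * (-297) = 123229/34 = 3624.38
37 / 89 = 0.42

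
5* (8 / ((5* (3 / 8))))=64 / 3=21.33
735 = 735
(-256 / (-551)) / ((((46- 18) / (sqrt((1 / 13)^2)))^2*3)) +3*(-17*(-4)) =2792452588 / 13688493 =204.00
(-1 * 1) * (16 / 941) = -16 / 941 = -0.02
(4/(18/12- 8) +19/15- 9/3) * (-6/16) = 229/260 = 0.88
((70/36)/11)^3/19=42875/147485448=0.00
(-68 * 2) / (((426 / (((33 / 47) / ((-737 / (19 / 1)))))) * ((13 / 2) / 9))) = 23256 / 2906527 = 0.01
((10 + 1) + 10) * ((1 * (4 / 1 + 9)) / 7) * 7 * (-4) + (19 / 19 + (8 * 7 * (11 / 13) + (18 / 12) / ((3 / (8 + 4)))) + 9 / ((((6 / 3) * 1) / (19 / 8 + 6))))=-207985 / 208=-999.93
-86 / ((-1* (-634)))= -43 / 317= -0.14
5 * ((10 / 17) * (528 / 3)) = 8800 / 17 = 517.65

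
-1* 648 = -648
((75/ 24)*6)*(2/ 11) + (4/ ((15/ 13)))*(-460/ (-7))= 106823/ 462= 231.22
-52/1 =-52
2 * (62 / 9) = 13.78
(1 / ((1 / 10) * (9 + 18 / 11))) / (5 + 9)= 55 / 819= 0.07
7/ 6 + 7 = 49/ 6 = 8.17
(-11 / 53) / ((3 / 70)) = -4.84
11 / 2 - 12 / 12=9 / 2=4.50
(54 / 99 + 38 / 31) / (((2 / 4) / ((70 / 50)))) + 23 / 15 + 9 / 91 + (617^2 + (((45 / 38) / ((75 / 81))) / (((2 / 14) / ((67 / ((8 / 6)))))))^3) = 3736201534735688192393 / 40865592768000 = 91426583.63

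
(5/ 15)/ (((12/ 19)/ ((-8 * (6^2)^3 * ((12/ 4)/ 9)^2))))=-21888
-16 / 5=-3.20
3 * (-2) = -6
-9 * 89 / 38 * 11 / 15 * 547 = -1606539 / 190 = -8455.47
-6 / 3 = -2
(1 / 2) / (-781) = -0.00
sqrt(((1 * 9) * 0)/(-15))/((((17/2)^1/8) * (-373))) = 0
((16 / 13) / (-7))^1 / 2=-8 / 91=-0.09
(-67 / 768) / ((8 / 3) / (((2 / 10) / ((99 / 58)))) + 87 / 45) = -9715 / 2749696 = -0.00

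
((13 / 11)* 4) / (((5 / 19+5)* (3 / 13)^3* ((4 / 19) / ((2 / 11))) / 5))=10310521 / 32670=315.60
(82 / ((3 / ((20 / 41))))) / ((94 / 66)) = 440 / 47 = 9.36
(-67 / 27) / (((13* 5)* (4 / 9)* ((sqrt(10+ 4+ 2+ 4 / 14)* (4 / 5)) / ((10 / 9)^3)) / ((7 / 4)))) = -0.06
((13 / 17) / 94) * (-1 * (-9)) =117 / 1598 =0.07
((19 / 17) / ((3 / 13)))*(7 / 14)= 2.42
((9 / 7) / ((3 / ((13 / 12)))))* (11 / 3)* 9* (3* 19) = 24453 / 28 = 873.32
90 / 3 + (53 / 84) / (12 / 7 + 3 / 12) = 5003 / 165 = 30.32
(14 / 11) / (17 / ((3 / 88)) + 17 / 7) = 294 / 115753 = 0.00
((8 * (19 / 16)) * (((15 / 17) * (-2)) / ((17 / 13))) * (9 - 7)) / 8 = -3705 / 1156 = -3.21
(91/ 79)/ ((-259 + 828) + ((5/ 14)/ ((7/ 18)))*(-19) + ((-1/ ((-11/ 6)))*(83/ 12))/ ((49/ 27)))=14014/ 6735461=0.00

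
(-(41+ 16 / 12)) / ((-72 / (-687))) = -29083 / 72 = -403.93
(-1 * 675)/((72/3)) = -225/8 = -28.12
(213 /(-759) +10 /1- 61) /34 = -6487 /4301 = -1.51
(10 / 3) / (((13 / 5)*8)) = 25 / 156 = 0.16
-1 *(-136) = 136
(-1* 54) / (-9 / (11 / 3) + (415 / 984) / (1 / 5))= 584496 / 3743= 156.16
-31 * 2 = -62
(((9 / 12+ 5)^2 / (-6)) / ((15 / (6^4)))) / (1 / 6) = -14283 / 5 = -2856.60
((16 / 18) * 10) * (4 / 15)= 64 / 27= 2.37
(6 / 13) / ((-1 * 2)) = -3 / 13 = -0.23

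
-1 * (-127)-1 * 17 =110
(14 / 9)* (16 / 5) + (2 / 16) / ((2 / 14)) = 2107 / 360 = 5.85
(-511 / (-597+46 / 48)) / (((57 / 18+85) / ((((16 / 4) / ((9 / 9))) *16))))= 0.62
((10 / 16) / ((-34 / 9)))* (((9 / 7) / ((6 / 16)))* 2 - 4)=-225 / 476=-0.47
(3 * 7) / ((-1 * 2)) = -21 / 2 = -10.50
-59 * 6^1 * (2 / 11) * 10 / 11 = -7080 / 121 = -58.51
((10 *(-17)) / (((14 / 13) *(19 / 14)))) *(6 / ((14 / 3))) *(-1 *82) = 1630980 / 133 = 12263.01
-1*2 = -2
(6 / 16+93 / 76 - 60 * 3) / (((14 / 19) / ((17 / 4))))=-460989 / 448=-1028.99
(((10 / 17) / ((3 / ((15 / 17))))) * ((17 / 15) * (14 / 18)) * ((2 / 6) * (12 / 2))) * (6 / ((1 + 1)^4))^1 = 35 / 306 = 0.11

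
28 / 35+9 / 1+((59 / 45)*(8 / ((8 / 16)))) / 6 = 359 / 27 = 13.30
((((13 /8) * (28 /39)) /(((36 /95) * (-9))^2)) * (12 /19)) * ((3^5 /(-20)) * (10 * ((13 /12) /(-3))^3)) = 7305025 /20155392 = 0.36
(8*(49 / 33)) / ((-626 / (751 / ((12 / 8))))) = -294392 / 30987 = -9.50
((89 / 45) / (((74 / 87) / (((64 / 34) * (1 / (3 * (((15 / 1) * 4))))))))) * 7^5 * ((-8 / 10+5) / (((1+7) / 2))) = 429.11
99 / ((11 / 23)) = 207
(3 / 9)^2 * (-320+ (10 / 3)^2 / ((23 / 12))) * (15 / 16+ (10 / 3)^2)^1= -2350925 / 5589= -420.63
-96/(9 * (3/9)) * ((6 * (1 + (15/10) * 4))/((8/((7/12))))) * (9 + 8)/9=-1666/9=-185.11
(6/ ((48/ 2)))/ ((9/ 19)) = 19/ 36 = 0.53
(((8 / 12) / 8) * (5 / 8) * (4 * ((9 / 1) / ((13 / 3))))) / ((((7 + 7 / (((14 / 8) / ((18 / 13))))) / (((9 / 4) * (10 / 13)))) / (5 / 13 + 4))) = 115425 / 440752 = 0.26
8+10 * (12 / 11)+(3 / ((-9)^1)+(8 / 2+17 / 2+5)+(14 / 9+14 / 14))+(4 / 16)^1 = 15397 / 396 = 38.88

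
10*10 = 100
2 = 2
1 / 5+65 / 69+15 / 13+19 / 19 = 14782 / 4485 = 3.30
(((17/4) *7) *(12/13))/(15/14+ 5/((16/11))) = 6.09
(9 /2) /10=9 /20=0.45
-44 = -44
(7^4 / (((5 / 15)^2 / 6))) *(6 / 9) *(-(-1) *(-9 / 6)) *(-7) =907578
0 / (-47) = 0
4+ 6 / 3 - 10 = -4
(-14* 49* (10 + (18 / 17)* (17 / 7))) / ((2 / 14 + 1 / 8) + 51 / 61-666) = 12.97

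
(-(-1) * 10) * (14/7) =20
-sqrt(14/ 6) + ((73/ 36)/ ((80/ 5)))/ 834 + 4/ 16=120169/ 480384 - sqrt(21)/ 3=-1.28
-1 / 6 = -0.17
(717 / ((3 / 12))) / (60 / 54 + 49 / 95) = 2452140 / 1391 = 1762.86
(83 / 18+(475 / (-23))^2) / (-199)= -4105157 / 1894878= -2.17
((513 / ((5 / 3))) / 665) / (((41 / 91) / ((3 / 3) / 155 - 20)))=-3263247 / 158875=-20.54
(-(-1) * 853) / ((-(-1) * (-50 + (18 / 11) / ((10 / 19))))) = -46915 / 2579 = -18.19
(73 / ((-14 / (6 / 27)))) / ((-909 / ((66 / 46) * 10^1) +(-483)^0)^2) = -883300 / 2963890503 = -0.00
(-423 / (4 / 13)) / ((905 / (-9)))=49491 / 3620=13.67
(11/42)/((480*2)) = 11/40320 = 0.00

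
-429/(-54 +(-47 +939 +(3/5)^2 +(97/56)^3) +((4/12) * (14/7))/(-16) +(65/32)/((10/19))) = -5650444800/11160941507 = -0.51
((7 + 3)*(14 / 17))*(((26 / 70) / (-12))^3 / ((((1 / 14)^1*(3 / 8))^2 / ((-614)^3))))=8136828322688 / 103275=78787976.98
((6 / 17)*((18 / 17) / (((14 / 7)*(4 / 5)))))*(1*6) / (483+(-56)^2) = 405 / 1045891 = 0.00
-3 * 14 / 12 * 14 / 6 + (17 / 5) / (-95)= -8.20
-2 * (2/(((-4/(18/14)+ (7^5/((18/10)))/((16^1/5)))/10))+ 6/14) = -17406/19987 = -0.87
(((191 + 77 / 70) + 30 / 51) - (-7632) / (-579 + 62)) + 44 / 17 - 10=14986509 / 87890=170.51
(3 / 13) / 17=3 / 221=0.01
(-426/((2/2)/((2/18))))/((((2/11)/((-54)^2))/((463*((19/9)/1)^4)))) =-6981402157.48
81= 81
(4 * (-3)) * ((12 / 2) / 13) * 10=-720 / 13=-55.38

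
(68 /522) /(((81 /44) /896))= 1340416 /21141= 63.40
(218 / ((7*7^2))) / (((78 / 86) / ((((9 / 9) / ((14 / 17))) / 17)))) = 0.05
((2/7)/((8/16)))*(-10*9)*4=-1440/7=-205.71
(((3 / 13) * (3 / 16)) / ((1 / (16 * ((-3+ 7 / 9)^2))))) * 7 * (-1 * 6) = -5600 / 39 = -143.59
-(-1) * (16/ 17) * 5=80/ 17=4.71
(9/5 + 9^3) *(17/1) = 62118/5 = 12423.60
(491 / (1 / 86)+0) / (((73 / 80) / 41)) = 138501280 / 73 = 1897277.81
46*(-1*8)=-368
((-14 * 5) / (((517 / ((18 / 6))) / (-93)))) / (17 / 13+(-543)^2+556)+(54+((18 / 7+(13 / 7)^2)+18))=421683069504 / 5404770217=78.02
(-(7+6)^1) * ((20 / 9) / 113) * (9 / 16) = -65 / 452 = -0.14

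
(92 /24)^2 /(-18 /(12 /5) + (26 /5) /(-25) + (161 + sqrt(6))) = 2534108375 /26428991922-8265625 * sqrt(6) /13214495961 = 0.09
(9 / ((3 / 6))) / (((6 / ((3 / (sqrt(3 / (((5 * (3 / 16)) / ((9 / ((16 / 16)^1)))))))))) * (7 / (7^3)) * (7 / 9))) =189 * sqrt(5) / 4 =105.65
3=3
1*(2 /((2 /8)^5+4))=2048 /4097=0.50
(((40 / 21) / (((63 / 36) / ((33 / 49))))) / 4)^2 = 193600 / 5764801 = 0.03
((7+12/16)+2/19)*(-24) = -3582/19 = -188.53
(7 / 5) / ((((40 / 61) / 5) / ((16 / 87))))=854 / 435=1.96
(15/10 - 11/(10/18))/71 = -183/710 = -0.26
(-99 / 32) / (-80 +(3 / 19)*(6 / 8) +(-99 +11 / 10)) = 3135 / 180152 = 0.02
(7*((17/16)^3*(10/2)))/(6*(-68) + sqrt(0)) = -10115/98304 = -0.10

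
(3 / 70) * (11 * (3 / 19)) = 99 / 1330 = 0.07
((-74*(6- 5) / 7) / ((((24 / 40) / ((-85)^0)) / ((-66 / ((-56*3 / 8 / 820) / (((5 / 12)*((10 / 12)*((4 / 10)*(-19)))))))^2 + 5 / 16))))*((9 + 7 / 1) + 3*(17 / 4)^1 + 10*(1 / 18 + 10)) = -51619716331775875 / 489888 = -105370444533.80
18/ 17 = 1.06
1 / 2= 0.50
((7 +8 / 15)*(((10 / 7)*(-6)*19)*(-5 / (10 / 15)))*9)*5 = 414064.29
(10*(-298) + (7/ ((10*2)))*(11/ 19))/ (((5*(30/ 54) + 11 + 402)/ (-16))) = 20381814/ 177745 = 114.67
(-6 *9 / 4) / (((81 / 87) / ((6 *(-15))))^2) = -126150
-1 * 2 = -2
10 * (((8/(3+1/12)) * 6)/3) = 1920/37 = 51.89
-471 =-471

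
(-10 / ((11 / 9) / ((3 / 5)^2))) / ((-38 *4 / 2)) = 81 / 2090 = 0.04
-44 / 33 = -4 / 3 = -1.33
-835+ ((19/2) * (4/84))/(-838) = -29388679/35196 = -835.00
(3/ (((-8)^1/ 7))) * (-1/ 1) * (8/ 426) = 7/ 142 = 0.05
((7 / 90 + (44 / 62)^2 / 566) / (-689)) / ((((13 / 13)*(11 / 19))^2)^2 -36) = 19302755557 / 6067191168871650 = 0.00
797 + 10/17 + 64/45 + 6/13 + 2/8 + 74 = 34756661/39780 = 873.72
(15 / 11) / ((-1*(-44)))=0.03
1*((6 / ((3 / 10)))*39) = 780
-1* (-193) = 193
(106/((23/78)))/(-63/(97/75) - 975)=-66833/190325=-0.35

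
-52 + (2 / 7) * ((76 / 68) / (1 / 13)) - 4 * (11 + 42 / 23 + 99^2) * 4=-429898034 / 2737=-157069.07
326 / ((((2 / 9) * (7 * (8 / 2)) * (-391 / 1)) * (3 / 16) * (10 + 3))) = -1956 / 35581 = -0.05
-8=-8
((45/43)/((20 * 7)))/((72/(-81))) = -81/9632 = -0.01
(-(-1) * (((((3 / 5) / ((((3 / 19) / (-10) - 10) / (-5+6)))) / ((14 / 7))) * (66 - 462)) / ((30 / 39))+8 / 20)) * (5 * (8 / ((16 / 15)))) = 102630 / 173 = 593.24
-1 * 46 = -46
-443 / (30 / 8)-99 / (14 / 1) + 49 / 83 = -2172029 / 17430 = -124.61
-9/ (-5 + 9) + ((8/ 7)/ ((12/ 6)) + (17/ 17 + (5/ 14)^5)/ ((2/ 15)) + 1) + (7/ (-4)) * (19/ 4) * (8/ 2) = -28380965/ 1075648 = -26.38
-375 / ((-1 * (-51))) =-125 / 17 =-7.35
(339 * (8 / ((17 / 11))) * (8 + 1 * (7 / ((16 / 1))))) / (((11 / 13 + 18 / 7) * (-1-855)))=-45810765 / 9051344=-5.06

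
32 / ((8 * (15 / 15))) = 4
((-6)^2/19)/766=18/7277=0.00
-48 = -48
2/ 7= 0.29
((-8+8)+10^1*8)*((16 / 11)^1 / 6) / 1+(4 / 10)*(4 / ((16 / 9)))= 6697 / 330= 20.29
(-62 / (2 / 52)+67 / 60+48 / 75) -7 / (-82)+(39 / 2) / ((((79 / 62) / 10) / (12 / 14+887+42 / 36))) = 914476312021 / 6801900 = 134444.25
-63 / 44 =-1.43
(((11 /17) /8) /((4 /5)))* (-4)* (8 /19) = -55 /323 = -0.17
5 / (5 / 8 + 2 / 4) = 40 / 9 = 4.44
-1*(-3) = 3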